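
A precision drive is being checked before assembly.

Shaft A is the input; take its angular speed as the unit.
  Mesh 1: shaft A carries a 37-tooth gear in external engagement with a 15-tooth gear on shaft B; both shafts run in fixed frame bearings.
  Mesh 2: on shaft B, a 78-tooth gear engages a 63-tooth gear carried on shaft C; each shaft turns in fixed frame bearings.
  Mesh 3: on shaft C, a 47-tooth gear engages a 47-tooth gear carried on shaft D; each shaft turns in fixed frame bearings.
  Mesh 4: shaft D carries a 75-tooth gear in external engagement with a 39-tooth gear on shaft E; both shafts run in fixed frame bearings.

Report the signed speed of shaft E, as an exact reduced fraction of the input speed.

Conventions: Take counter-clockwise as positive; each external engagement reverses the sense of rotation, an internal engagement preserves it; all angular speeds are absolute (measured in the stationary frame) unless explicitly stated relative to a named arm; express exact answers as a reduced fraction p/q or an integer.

4-mesh fixed-axis compound train (all bearings frame-fixed)
mesh 1 [37T→15T]: |ω|/ω_in = 1×37/15 = 37/15, sense flips to −
mesh 2 [78T→63T]: |ω|/ω_in = (37/15)×78/63 = 962/315, sense flips to +
mesh 3 [47T→47T]: |ω|/ω_in = (962/315)×47/47 = 962/315, sense flips to −
mesh 4 [75T→39T]: |ω|/ω_in = (962/315)×75/39 = 370/63, sense flips to +
signed output speed (× input speed) = 370/63

370/63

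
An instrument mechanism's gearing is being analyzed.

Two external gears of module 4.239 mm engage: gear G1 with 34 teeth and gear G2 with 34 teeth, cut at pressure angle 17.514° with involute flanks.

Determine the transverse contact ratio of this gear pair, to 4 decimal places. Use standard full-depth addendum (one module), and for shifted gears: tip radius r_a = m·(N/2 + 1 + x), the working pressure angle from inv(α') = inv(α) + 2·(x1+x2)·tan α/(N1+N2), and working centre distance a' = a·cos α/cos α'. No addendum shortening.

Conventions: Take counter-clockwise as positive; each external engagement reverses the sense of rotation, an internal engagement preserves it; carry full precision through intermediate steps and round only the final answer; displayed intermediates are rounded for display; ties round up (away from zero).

topology: single-mesh involute geometry — m = 4.239, 34T/34T pair
base radii: r_b1 = 68.722408, r_b2 = 68.722408
tip radii: r_a1 = 76.302000, r_a2 = 76.302000
no profile shift: α' = α, a' = a
action lengths: √(r_a1²−r_b1²) = 33.154576, √(r_a2²−r_b2²) = 33.154576
base pitch p_b = π·m·cos α = 12.699871
CR = (33.154576 + 33.154576 − 144.126000·sin 17.51400°)/12.699871 = 1.806006
contact ratio ≈ 1.8060

1.8060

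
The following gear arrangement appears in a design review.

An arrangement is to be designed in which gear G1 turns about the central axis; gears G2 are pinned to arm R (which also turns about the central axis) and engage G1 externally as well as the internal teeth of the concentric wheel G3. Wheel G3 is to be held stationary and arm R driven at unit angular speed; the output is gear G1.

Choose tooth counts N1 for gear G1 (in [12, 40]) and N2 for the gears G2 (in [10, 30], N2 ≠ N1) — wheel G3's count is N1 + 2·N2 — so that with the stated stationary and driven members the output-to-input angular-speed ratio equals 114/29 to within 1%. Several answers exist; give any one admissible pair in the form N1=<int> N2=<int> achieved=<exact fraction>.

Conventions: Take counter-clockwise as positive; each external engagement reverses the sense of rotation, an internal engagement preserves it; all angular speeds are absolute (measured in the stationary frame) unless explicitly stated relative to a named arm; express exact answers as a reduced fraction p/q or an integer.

N1=29 N2=28 achieved=114/29

topology: planetary set — design target 114/29, arm = carrier (Willis)
Willis with ω_ring = 0: ω_sun/ω_arm = (N1+N3)/N1; set equal to 114/29  ⇒  N3/N1 = 114/29 − 1 = 85/29
N3 = N1 + 2·N2  ⇒  N2/N1 = (N3/N1 − 1)/2 = (85/29 − 1)/2 = 28/29
smallest multiple with N1 ≥ 12 and N2 ≥ 10: k = 1  ⇒  N1 = 1·29 = 29, N2 = 1·28 = 28 (N1 ≤ 40, N2 ≤ 30, N2 ≠ N1 ✓), N3 = 29 + 2·28 = 85
check: (N1+N3)/N1 with N1 = 29, N3 = 85 gives 114/29; |achieved − target| = 0 ≤ 57/1450 ✓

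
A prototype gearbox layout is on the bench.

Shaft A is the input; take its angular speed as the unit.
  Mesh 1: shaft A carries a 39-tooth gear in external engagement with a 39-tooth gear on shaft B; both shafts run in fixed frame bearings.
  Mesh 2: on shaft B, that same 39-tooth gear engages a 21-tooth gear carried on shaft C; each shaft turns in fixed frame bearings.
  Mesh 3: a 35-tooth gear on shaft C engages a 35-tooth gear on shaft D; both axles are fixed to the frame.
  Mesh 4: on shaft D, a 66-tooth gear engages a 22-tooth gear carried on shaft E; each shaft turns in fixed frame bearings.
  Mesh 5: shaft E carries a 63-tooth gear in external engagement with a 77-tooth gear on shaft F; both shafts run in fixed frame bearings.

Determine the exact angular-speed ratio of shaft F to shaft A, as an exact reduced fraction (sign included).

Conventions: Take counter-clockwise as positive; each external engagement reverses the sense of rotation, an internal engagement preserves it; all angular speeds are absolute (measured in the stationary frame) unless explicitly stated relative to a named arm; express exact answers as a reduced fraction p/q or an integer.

class = fixed-axis compound train [5 meshes; 5 ratios multiply, 5 sense flips]
mesh 1 [39T→39T]: running ratio 1, sense −
mesh 2 [39T→21T]: running ratio 13/7, sense +
mesh 3 [35T→35T]: running ratio 13/7, sense −
mesh 4 [66T→22T]: running ratio 39/7, sense +
mesh 5 [63T→77T]: running ratio 351/77, sense −
ω_out/ω_in = -351/77

-351/77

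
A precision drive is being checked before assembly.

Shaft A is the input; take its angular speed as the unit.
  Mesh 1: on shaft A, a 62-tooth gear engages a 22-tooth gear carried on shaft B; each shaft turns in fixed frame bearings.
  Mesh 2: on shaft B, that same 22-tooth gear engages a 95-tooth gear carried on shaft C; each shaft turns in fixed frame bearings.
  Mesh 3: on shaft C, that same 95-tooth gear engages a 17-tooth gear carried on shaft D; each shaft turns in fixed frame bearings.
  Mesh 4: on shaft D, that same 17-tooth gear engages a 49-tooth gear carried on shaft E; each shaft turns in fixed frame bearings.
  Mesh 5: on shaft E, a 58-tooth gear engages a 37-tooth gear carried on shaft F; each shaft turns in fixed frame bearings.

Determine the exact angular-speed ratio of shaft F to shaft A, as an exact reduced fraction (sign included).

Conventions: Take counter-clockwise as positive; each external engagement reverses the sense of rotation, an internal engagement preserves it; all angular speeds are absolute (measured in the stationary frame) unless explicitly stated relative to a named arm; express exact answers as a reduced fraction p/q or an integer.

-3596/1813

class = fixed-axis compound train [5 meshes; 5 ratios multiply, 5 sense flips]
mesh 1 [62T→22T]: running ratio 31/11, sense −
mesh 2 [22T→95T]: running ratio 62/95, sense +
mesh 3 [95T→17T]: running ratio 62/17, sense −
mesh 4 [17T→49T]: running ratio 62/49, sense +
mesh 5 [58T→37T]: running ratio 3596/1813, sense −
ω_out/ω_in = -3596/1813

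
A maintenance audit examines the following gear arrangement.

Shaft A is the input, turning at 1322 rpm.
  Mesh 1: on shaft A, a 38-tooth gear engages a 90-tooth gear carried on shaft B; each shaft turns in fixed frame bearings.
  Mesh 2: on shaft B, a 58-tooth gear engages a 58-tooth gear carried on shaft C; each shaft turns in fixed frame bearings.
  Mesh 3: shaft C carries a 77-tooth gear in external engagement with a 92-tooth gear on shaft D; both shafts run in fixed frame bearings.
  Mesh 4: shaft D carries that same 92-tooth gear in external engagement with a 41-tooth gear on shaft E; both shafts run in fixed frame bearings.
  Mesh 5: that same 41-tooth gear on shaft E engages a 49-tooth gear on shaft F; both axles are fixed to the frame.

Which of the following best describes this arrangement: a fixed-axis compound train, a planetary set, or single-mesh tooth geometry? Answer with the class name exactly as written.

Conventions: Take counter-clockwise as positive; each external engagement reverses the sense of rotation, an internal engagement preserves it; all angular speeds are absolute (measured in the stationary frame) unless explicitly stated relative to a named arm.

fixed-axis compound train

topology: fixed-axis compound train — 5 meshes, A→F
classification: fixed-axis compound train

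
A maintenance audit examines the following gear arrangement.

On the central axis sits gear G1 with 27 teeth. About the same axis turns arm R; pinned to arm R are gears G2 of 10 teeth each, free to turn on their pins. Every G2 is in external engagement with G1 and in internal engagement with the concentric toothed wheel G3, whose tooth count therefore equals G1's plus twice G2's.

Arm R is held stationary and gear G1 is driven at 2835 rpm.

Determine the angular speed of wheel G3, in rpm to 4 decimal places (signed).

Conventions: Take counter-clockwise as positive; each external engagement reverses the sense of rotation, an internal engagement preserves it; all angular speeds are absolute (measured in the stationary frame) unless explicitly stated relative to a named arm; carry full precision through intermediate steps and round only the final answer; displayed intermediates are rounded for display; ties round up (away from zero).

-1628.6170 rpm

class = planetary set [G3 = 27+2·10 = 47; Willis about the carrier]
normalise by the input: solve with ω_sun = 1, then scale by 2835 rpm
ring teeth: 27 + 2·10 = 47
27(ω_sun−ω_arm) = −47(ω_ring−ω_arm),  ω_arm = 0, ω_sun = 1
ω_ring = 0 − (27/47)(1−0) = -27/47
scale: ω_ring = -27/47 × 2835 rpm = -1628.6170 rpm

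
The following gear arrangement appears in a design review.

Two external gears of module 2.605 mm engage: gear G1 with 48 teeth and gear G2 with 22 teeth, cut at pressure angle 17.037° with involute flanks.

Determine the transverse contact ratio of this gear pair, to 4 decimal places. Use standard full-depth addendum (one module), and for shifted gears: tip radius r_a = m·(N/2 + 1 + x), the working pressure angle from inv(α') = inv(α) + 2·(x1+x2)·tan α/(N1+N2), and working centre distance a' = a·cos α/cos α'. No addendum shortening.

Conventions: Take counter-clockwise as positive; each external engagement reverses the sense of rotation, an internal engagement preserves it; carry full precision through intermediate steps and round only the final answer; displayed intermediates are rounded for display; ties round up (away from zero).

single-mesh involute tooth geometry (48T engaging 22T at module 2.605)
base radii: r_b1 = 59.776357, r_b2 = 27.397497
tip radii: r_a1 = 65.125000, r_a2 = 31.260000
no profile shift: α' = α, a' = a
action lengths: √(r_a1²−r_b1²) = 25.846717, √(r_a2²−r_b2²) = 15.052069
base pitch p_b = π·m·cos α = 7.824707
CR = (25.846717 + 15.052069 − 91.175000·sin 17.03700°)/7.824707 = 1.812911
contact ratio ≈ 1.8129

1.8129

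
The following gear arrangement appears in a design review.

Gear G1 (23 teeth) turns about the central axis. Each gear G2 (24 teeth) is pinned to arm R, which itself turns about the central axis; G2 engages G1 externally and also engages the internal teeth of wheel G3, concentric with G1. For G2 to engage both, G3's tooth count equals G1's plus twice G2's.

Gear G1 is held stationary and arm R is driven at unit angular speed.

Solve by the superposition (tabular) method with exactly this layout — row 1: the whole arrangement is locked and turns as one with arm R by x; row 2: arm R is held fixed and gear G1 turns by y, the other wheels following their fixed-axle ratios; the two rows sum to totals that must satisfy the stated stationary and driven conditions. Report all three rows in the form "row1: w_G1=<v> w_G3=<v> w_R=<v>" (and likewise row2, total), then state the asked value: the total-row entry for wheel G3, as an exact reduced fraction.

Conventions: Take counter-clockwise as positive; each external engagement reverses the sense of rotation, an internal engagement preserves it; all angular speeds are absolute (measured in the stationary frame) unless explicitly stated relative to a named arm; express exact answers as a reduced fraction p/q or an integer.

row1: w_G1=1 w_G3=1 w_R=1
row2: w_G1=-1 w_G3=23/71 w_R=0
total: w_G1=0 w_G3=94/71 w_R=1
asked value: 94/71

topology: planetary set — G1 23T / G2 24T / G3 71T, arm = carrier (Willis)
row 1 (train locked, turned with arm): all members turn x
superposition row 2 [arm held]: sun y, ring −(23/71)·y, arm 0
boundary: total ω_sun = x + y = 0 and total ω_arm = x = 1  ⇒  y = -1, x = 1
row 2 ring = −(23/71)·(-1) = 23/71
totals (row 1 + row 2): sun 1 + (-1) = 0, ring 1 + 23/71 = 94/71, arm 1 + 0 = 1
asked cell (total, ring) = 94/71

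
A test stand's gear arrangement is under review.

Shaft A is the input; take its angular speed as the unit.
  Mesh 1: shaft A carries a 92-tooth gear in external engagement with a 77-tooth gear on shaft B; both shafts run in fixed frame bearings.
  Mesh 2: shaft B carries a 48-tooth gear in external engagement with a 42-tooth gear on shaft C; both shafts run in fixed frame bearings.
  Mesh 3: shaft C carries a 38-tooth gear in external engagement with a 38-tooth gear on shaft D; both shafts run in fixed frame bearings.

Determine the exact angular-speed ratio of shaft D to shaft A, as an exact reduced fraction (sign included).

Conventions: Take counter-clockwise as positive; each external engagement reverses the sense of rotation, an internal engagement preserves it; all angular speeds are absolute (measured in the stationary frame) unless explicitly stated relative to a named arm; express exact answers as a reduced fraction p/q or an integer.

class = fixed-axis compound train [3 meshes; 3 ratios multiply, 3 sense flips]
mesh 1 [92T→77T]: running ratio 92/77, sense −
mesh 2 [48T→42T]: running ratio 736/539, sense +
mesh 3 [38T→38T]: running ratio 736/539, sense −
ω_out/ω_in = -736/539

-736/539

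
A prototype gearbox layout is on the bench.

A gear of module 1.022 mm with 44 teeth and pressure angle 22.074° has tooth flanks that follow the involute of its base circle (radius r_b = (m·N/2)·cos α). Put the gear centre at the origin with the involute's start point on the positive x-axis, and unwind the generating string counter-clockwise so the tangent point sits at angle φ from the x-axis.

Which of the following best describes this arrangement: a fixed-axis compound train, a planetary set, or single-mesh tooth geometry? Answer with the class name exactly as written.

recognized (one wheel, involute flank): single-mesh tooth geometry, m = 1.022, N = 44
classification: single-mesh tooth geometry

single-mesh tooth geometry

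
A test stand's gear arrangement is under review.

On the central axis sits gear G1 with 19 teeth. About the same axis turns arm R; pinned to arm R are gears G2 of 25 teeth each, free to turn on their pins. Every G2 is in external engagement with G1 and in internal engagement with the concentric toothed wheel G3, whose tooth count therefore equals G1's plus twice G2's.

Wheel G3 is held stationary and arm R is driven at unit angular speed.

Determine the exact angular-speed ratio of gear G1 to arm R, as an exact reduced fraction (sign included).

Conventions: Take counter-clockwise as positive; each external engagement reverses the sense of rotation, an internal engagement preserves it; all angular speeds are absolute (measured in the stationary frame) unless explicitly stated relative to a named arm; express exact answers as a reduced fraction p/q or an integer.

88/19

planetary set (19T centre, 25T on arm, 69T internal) — Willis relation
ring teeth: 19 + 2·25 = 69
19(ω_sun−ω_arm) = −69(ω_ring−ω_arm),  ω_ring = 0, ω_arm = 1
ω_sun = 1 − (69/19)(0−1) = 88/19
ω_out/ω_in = 88/19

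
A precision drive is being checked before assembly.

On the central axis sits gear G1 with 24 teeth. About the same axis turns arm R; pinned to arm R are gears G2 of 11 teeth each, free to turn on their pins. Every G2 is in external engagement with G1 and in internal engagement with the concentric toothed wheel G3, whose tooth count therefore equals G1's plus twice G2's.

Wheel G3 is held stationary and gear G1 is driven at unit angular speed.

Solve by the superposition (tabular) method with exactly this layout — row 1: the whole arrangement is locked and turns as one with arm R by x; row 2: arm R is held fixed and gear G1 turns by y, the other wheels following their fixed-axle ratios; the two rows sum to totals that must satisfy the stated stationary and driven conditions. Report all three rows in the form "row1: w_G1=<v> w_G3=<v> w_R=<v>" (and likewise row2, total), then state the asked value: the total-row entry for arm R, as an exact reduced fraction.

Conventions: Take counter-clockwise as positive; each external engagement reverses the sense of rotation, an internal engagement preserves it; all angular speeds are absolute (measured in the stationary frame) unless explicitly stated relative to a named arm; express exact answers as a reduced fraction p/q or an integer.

class = planetary set [G3 = 24+2·11 = 46; Willis about the carrier]
row 1 — lock + rotate with arm: ω_sun = ω_ring = ω_arm = x
row 2: sun turns y, ring = −(24/46)·y, arm 0
boundary: total ω_ring = x − (24/46)·y = 0 and total ω_sun = x + y = 1  ⇒  y = 23/35, x = 12/35
row 2 ring = −(24/46)·23/35 = -12/35
totals (row 1 + row 2): sun 12/35 + 23/35 = 1, ring 12/35 + (-12/35) = 0, arm 12/35 + 0 = 12/35
asked cell (total, arm) = 12/35

row1: w_G1=12/35 w_G3=12/35 w_R=12/35
row2: w_G1=23/35 w_G3=-12/35 w_R=0
total: w_G1=1 w_G3=0 w_R=12/35
asked value: 12/35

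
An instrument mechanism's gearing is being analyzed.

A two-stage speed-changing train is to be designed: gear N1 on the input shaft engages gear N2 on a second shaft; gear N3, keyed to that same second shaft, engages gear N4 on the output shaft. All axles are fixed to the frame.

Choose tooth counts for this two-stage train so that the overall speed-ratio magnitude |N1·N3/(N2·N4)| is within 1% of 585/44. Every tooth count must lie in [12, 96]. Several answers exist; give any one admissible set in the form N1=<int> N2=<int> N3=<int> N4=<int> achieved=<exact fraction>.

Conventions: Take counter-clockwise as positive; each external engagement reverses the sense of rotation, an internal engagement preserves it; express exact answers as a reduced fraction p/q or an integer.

2-stage fixed-axis compound train for ratio 585/44
target = 585/44 in lowest terms: an exact hit needs N1·N3 = k·585 and N2·N4 = k·44 for one integer k, every count in [12, 96]; additionally prefer no 1:1 stage (N1 ≠ N2, N3 ≠ N4)
k = 1…5: no 1:1-free in-range split of k·585 and k·44 into factor pairs; take k = 6
k = 6: N1·N3 = 3510 = 39·90, N2·N4 = 264 = 12·22
achieved = 39·90/(12·22) = 585/44; |achieved − target| = 0 ≤ 117/880 ✓

N1=39 N2=12 N3=90 N4=22 achieved=585/44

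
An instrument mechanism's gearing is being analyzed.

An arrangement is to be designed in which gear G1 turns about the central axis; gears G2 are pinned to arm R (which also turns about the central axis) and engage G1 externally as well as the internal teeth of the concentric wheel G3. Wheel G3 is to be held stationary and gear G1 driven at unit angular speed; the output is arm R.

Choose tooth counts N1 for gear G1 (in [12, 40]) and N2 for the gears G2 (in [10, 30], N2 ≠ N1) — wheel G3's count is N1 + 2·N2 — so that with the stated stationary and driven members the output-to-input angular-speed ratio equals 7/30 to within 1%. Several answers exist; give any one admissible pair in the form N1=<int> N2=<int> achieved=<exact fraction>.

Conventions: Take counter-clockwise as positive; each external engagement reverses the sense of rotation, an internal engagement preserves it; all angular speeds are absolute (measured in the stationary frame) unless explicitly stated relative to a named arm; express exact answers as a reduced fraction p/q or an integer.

N1=14 N2=16 achieved=7/30

topology: planetary set — design target 7/30, arm = carrier (Willis)
Willis with ω_ring = 0: ω_arm/ω_sun = N1/(N1+N3); set equal to 7/30  ⇒  N3/N1 = 1/(7/30) − 1 = 23/7
N3 = N1 + 2·N2  ⇒  N2/N1 = (N3/N1 − 1)/2 = (23/7 − 1)/2 = 8/7
smallest multiple with N1 ≥ 12 and N2 ≥ 10: k = 2  ⇒  N1 = 2·7 = 14, N2 = 2·8 = 16 (N1 ≤ 40, N2 ≤ 30, N2 ≠ N1 ✓), N3 = 14 + 2·16 = 46
check: N1/(N1+N3) with N1 = 14, N3 = 46 gives 7/30; |achieved − target| = 0 ≤ 7/3000 ✓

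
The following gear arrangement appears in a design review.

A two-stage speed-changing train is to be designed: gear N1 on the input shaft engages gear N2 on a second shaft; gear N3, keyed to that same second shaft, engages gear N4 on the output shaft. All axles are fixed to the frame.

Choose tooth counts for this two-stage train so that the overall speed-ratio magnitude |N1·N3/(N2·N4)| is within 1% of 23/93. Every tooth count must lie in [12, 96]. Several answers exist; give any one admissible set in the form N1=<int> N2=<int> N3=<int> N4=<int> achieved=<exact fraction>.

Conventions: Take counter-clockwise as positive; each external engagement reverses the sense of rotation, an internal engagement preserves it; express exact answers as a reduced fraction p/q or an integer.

design class (target 23/93): fixed-axis compound train
target = 23/93 in lowest terms: an exact hit needs N1·N3 = k·23 and N2·N4 = k·93 for one integer k, every count in [12, 96]; additionally prefer no 1:1 stage (N1 ≠ N2, N3 ≠ N4)
k = 1…11: no 1:1-free in-range split of k·23 and k·93 into factor pairs; take k = 12
k = 12: N1·N3 = 276 = 12·23, N2·N4 = 1116 = 93·12
achieved = 12·23/(93·12) = 23/93; |achieved − target| = 0 ≤ 23/9300 ✓

N1=12 N2=93 N3=23 N4=12 achieved=23/93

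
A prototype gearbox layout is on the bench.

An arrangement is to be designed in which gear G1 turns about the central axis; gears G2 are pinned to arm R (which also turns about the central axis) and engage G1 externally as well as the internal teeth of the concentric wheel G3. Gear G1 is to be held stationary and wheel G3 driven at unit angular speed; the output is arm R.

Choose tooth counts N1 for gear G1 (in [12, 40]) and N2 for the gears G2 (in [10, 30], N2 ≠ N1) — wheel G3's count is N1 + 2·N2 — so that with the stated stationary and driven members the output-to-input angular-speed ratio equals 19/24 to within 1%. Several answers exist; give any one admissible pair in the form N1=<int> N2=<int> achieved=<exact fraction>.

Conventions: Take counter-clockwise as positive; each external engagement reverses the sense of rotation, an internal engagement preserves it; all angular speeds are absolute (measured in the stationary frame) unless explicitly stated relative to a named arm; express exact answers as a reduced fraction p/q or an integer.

N1=15 N2=21 achieved=19/24

class = planetary set [ratio 19/24 wanted; Willis about the carrier]
Willis with ω_sun = 0: ω_arm/ω_ring = N3/(N1+N3); set equal to 19/24  ⇒  N3/N1 = (19/24)/(1 − 19/24) = 19/5
N3 = N1 + 2·N2  ⇒  N2/N1 = (N3/N1 − 1)/2 = (19/5 − 1)/2 = 7/5
smallest multiple with N1 ≥ 12 and N2 ≥ 10: k = 3  ⇒  N1 = 3·5 = 15, N2 = 3·7 = 21 (N1 ≤ 40, N2 ≤ 30, N2 ≠ N1 ✓), N3 = 15 + 2·21 = 57
check: N3/(N1+N3) with N1 = 15, N3 = 57 gives 19/24; |achieved − target| = 0 ≤ 19/2400 ✓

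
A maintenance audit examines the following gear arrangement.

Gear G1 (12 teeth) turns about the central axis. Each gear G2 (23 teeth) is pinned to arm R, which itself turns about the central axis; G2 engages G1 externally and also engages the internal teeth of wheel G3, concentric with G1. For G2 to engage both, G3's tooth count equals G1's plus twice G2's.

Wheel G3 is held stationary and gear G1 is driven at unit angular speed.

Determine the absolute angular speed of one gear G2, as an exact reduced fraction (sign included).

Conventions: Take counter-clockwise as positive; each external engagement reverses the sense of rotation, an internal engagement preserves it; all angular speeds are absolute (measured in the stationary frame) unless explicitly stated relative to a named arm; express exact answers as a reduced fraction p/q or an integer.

-6/23

topology: planetary set — G1 12T / G2 23T / G3 58T, arm = carrier (Willis)
ring teeth: 12 + 2·23 = 58
12(ω_sun−ω_arm) = −58(ω_ring−ω_arm),  ω_ring = 0, ω_sun = 1
12(1−ω_arm) = −58(0−ω_arm)  ⇒  70·ω_arm = 12  ⇒  ω_arm = 6/35
sun–planet mesh: 12·(1−6/35) = −23·(ω_p−ω_arm)  ⇒  ω_p−ω_arm = -348/805
ω_p = 6/35 − 348/805 = -6/23
exact speed ratio = -6/23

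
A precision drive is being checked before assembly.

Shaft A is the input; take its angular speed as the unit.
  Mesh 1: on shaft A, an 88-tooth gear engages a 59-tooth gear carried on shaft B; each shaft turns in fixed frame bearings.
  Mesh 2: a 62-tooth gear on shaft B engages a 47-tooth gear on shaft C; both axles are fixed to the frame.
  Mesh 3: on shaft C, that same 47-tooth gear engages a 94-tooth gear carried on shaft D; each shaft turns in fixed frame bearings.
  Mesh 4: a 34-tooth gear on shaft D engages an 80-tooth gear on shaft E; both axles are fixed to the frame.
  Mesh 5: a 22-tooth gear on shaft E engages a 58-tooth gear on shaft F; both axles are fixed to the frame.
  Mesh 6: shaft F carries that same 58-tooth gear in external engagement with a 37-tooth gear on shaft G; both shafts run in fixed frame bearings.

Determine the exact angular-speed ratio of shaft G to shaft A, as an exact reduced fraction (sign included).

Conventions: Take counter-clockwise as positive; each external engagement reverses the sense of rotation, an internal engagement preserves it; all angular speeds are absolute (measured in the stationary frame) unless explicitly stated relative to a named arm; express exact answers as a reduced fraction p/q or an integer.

class = fixed-axis compound train [6 meshes; 6 ratios multiply, 6 sense flips]
mesh 1 [88T→59T]: running ratio 88/59, sense −
mesh 2 [62T→47T]: running ratio 5456/2773, sense +
mesh 3 [47T→94T]: running ratio 2728/2773, sense −
mesh 4 [34T→80T]: running ratio 5797/13865, sense +
mesh 5 [22T→58T]: running ratio 63767/402085, sense −
mesh 6 [58T→37T]: running ratio 127534/513005, sense +
ω_out/ω_in = 127534/513005

127534/513005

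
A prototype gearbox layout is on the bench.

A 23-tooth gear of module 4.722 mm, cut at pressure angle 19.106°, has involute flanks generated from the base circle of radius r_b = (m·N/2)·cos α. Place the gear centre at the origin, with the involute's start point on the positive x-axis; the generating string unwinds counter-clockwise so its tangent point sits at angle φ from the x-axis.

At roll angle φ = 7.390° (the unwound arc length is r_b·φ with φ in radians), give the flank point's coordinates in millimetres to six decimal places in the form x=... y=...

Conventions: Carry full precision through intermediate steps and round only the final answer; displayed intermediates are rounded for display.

x=51.736732 y=0.036639

recognized (one wheel, involute flank): single-mesh tooth geometry, m = 4.722, N = 23
pitch radius r_p = m·N/2 = 4.722·23/2 = 54.303000
base radius r_b = r_p·cos α = 54.303000·cos 19.106° = 51.311700
roll angle φ = 7.390° = 0.12897983 rad
x = r_b·(cos φ + φ·sin φ) = 51.736732
y = r_b·(sin φ − φ·cos φ) = 0.036639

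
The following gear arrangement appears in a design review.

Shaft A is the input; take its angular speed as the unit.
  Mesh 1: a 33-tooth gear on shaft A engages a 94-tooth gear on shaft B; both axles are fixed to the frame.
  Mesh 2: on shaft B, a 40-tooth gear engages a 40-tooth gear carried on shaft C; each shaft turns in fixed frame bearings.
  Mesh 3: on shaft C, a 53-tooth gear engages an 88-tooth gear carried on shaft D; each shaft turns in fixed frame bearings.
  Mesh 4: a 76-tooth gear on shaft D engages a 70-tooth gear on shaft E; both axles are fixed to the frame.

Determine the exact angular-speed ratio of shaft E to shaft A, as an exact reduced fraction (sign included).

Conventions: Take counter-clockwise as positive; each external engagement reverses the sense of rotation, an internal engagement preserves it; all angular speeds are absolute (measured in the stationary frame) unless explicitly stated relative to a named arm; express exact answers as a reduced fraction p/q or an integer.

class = fixed-axis compound train [4 meshes; 4 ratios multiply, 4 sense flips]
mesh 1 [33T→94T]: running ratio 33/94, sense −
mesh 2 [40T→40T]: running ratio 33/94, sense +
mesh 3 [53T→88T]: running ratio 159/752, sense −
mesh 4 [76T→70T]: running ratio 3021/13160, sense +
ω_out/ω_in = 3021/13160

3021/13160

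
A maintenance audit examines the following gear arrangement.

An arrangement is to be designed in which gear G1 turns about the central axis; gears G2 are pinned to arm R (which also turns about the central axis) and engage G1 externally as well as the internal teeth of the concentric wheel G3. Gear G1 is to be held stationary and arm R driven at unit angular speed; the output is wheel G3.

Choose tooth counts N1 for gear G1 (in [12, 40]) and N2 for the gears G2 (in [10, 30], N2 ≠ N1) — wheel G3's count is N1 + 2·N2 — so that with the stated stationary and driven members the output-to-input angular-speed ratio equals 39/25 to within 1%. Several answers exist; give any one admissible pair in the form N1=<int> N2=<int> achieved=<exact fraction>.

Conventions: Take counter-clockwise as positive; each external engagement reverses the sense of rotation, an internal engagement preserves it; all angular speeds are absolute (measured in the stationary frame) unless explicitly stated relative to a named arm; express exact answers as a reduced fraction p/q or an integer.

N1=28 N2=11 achieved=39/25

class = planetary set [ratio 39/25 wanted; Willis about the carrier]
Willis with ω_sun = 0: ω_ring/ω_arm = (N1+N3)/N3; set equal to 39/25  ⇒  N3/N1 = 1/(39/25 − 1) = 25/14
N3 = N1 + 2·N2  ⇒  N2/N1 = (N3/N1 − 1)/2 = (25/14 − 1)/2 = 11/28
smallest multiple with N1 ≥ 12 and N2 ≥ 10: k = 1  ⇒  N1 = 1·28 = 28, N2 = 1·11 = 11 (N1 ≤ 40, N2 ≤ 30, N2 ≠ N1 ✓), N3 = 28 + 2·11 = 50
check: (N1+N3)/N3 with N1 = 28, N3 = 50 gives 39/25; |achieved − target| = 0 ≤ 39/2500 ✓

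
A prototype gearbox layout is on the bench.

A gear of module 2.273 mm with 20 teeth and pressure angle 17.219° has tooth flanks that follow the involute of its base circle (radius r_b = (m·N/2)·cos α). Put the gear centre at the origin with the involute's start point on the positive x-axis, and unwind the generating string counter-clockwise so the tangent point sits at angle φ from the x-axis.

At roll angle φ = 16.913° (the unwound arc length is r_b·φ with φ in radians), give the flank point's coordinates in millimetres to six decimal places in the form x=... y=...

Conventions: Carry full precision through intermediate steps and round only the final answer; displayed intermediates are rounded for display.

recognized (one wheel, involute flank): single-mesh tooth geometry, m = 2.273, N = 20
pitch radius r_p = m·N/2 = 2.273·20/2 = 22.730000
base radius r_b = r_p·cos α = 22.730000·cos 17.219° = 21.711247
roll angle φ = 16.913° = 0.29518754 rad
x = r_b·(cos φ + φ·sin φ) = 22.636653
y = r_b·(sin φ − φ·cos φ) = 0.184531

x=22.636653 y=0.184531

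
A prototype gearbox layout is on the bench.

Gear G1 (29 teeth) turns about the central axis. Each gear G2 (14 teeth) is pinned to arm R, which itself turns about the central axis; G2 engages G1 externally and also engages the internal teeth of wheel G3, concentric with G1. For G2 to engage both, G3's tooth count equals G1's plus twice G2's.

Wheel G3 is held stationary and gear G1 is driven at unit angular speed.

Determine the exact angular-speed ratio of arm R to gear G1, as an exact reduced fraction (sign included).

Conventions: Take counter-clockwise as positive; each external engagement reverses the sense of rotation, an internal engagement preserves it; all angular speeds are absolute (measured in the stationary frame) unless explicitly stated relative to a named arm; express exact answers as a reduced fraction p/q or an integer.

29/86

topology: planetary set — G1 29T / G2 14T / G3 57T, arm = carrier (Willis)
ring teeth: 29 + 2·14 = 57
29(ω_sun−ω_arm) = −57(ω_ring−ω_arm),  ω_ring = 0, ω_sun = 1
29(1−ω_arm) = −57(0−ω_arm)  ⇒  86·ω_arm = 29  ⇒  ω_arm = 29/86
ω_out/ω_in = 29/86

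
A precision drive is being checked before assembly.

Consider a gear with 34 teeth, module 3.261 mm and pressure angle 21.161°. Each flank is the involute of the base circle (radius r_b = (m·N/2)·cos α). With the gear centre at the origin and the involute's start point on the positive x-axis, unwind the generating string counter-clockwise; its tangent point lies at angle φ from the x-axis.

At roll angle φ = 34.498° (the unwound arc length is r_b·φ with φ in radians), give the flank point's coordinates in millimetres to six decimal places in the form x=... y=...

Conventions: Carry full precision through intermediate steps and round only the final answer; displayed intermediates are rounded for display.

x=60.237656 y=3.626994

recognized (one wheel, involute flank): single-mesh tooth geometry, m = 3.261, N = 34
pitch radius r_p = m·N/2 = 3.261·34/2 = 55.437000
base radius r_b = r_p·cos α = 55.437000·cos 21.161° = 51.698868
roll angle φ = 34.498° = 0.60210369 rad
x = r_b·(cos φ + φ·sin φ) = 60.237656
y = r_b·(sin φ − φ·cos φ) = 3.626994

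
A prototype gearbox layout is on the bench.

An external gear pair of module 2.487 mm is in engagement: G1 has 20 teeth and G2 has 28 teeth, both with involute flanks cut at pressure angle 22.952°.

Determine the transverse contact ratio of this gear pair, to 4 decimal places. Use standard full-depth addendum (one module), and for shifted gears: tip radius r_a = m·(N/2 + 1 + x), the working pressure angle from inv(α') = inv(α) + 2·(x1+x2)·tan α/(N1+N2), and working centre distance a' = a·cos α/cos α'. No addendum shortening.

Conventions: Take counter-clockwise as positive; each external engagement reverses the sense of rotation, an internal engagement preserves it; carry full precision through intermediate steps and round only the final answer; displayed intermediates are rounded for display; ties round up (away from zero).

class = single-mesh tooth geometry [involute pair 20T × 28T, m = 2.487]
base radii: r_b1 = 22.901089, r_b2 = 32.061524
tip radii: r_a1 = 27.357000, r_a2 = 37.305000
no profile shift: α' = α, a' = a
action lengths: √(r_a1²−r_b1²) = 14.964812, √(r_a2²−r_b2²) = 19.071489
base pitch p_b = π·m·cos α = 7.194589
CR = (14.964812 + 19.071489 − 59.688000·sin 22.95200°)/7.194589 = 1.495621
contact ratio ≈ 1.4956

1.4956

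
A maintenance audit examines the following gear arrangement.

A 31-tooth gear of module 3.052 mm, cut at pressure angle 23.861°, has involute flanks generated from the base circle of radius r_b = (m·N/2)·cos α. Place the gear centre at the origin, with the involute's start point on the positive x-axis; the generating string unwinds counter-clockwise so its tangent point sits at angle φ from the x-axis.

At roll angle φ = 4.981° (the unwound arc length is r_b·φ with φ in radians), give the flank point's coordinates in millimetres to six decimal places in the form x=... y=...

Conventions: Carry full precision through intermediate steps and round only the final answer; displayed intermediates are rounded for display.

x=43.425907 y=0.009468

topology: single-mesh involute geometry — m = 3.052, N = 31
pitch radius r_p = m·N/2 = 3.052·31/2 = 47.306000
base radius r_b = r_p·cos α = 47.306000·cos 23.861° = 43.262733
roll angle φ = 4.981° = 0.08693485 rad
x = r_b·(cos φ + φ·sin φ) = 43.425907
y = r_b·(sin φ − φ·cos φ) = 0.009468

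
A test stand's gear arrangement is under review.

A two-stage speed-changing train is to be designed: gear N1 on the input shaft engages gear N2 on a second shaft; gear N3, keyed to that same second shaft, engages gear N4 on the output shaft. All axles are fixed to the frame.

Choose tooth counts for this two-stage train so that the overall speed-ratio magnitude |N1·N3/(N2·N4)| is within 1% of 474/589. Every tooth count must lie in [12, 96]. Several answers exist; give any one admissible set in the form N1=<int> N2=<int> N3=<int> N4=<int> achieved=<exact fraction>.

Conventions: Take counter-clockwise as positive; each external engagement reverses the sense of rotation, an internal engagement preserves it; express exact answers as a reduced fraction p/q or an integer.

class = fixed-axis compound train [2-stage, 474/589 wanted]
target = 474/589 in lowest terms: an exact hit needs N1·N3 = k·474 and N2·N4 = k·589 for one integer k, every count in [12, 96]; additionally prefer no 1:1 stage (N1 ≠ N2, N3 ≠ N4)
k = 1: no 1:1-free in-range split of k·474 and k·589 into factor pairs; take k = 2
k = 2: N1·N3 = 948 = 12·79, N2·N4 = 1178 = 19·62
achieved = 12·79/(19·62) = 474/589; |achieved − target| = 0 ≤ 237/29450 ✓

N1=12 N2=19 N3=79 N4=62 achieved=474/589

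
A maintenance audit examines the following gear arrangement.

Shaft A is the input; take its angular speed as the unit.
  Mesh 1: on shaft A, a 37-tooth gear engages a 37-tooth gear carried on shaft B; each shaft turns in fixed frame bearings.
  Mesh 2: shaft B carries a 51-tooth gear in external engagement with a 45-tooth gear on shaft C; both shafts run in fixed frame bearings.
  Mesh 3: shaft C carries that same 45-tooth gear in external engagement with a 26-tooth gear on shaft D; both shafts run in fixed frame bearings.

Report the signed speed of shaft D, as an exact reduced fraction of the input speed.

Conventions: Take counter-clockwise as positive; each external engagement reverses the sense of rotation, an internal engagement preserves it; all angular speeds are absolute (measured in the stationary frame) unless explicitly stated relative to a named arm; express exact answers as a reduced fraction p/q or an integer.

3-mesh fixed-axis compound train (all bearings frame-fixed)
mesh 1 [37T→37T]: |ω|/ω_in = 1×37/37 = 1, sense flips to −
mesh 2 [51T→45T]: |ω|/ω_in = 1×51/45 = 17/15, sense flips to +
mesh 3 [45T→26T]: |ω|/ω_in = (17/15)×45/26 = 51/26, sense flips to −
signed output speed (× input speed) = -51/26

-51/26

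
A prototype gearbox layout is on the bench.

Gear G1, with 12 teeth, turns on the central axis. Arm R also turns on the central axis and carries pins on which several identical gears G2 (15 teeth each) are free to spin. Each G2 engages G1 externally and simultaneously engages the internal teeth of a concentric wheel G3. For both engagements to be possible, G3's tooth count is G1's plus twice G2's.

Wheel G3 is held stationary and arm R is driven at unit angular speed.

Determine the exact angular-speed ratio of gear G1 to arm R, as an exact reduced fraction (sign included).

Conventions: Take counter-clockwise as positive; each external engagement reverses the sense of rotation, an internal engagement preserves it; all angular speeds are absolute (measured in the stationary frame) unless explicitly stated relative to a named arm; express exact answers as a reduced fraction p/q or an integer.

planetary set (12T centre, 15T on arm, 42T internal) — Willis relation
ring teeth: 12 + 2·15 = 42
12(ω_sun−ω_arm) = −42(ω_ring−ω_arm),  ω_ring = 0, ω_arm = 1
ω_sun = 1 − (42/12)(0−1) = 9/2
ω_out/ω_in = 9/2

9/2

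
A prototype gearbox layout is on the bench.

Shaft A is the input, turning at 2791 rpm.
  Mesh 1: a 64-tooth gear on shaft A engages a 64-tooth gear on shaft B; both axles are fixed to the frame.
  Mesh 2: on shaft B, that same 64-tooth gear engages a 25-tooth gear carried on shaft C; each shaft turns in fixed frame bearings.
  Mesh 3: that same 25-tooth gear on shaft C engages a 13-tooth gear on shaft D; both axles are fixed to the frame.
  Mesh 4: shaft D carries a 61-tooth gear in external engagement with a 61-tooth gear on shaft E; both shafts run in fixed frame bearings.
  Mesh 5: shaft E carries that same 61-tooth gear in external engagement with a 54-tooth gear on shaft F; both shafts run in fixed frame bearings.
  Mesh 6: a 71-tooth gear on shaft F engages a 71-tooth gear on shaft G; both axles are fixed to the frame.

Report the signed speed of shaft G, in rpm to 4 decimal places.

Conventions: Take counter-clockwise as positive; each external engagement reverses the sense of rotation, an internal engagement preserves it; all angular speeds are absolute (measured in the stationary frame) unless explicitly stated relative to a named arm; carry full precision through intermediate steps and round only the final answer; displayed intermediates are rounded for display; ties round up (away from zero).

+15521.4587 rpm

class = fixed-axis compound train [6 meshes; 6 ratios multiply, 6 sense flips]
mesh 1 [64T→64T]: ω = 2791.0000×64/64 = 2791.0000 rpm, sense flips to −
mesh 2 [64T→25T]: ω = 2791.0000×64/25 = 7144.9600 rpm, sense flips to +
mesh 3 [25T→13T]: ω = 7144.9600×25/13 = 13740.3077 rpm, sense flips to −
mesh 4 [61T→61T]: ω = 13740.3077×61/61 = 13740.3077 rpm, sense flips to +
mesh 5 [61T→54T]: ω = 13740.3077×61/54 = 15521.4587 rpm, sense flips to −
mesh 6 [71T→71T]: ω = 15521.4587×71/71 = 15521.4587 rpm, sense flips to +
signed output speed = +15521.4587 rpm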